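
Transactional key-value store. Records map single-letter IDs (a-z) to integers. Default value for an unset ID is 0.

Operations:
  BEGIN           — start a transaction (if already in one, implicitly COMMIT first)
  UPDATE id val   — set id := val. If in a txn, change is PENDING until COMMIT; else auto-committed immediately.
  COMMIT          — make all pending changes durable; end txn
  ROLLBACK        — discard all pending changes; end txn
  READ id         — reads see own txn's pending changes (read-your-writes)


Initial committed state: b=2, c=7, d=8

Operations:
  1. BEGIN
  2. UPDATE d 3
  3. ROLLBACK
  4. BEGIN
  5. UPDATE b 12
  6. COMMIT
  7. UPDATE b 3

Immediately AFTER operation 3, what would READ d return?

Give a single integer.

Initial committed: {b=2, c=7, d=8}
Op 1: BEGIN: in_txn=True, pending={}
Op 2: UPDATE d=3 (pending; pending now {d=3})
Op 3: ROLLBACK: discarded pending ['d']; in_txn=False
After op 3: visible(d) = 8 (pending={}, committed={b=2, c=7, d=8})

Answer: 8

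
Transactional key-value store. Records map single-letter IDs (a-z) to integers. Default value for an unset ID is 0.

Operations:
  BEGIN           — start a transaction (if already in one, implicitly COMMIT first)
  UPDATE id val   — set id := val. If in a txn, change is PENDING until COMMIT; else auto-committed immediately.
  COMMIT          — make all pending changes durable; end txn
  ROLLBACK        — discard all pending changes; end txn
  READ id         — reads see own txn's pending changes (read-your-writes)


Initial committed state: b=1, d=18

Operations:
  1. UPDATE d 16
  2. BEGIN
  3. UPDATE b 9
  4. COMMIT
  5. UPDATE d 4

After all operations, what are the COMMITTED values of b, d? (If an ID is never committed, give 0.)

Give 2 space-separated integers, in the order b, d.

Initial committed: {b=1, d=18}
Op 1: UPDATE d=16 (auto-commit; committed d=16)
Op 2: BEGIN: in_txn=True, pending={}
Op 3: UPDATE b=9 (pending; pending now {b=9})
Op 4: COMMIT: merged ['b'] into committed; committed now {b=9, d=16}
Op 5: UPDATE d=4 (auto-commit; committed d=4)
Final committed: {b=9, d=4}

Answer: 9 4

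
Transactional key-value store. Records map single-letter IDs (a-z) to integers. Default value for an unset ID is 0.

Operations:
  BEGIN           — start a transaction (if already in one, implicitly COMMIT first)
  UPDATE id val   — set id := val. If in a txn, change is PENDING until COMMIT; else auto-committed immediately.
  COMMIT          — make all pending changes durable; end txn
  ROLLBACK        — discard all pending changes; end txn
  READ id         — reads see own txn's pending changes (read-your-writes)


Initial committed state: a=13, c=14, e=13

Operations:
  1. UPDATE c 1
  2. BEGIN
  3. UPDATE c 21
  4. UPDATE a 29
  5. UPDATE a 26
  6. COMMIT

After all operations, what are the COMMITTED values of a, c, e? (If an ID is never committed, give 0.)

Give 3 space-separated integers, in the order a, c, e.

Initial committed: {a=13, c=14, e=13}
Op 1: UPDATE c=1 (auto-commit; committed c=1)
Op 2: BEGIN: in_txn=True, pending={}
Op 3: UPDATE c=21 (pending; pending now {c=21})
Op 4: UPDATE a=29 (pending; pending now {a=29, c=21})
Op 5: UPDATE a=26 (pending; pending now {a=26, c=21})
Op 6: COMMIT: merged ['a', 'c'] into committed; committed now {a=26, c=21, e=13}
Final committed: {a=26, c=21, e=13}

Answer: 26 21 13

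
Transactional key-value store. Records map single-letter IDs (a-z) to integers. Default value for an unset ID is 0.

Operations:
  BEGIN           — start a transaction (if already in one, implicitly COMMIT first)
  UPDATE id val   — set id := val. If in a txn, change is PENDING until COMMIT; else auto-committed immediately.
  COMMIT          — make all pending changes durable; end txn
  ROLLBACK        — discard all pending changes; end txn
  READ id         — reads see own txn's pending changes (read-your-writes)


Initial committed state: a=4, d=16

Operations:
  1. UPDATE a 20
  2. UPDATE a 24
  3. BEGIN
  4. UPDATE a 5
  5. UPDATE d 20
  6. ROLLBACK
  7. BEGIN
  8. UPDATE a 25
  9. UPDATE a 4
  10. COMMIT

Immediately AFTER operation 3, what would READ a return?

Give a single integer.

Initial committed: {a=4, d=16}
Op 1: UPDATE a=20 (auto-commit; committed a=20)
Op 2: UPDATE a=24 (auto-commit; committed a=24)
Op 3: BEGIN: in_txn=True, pending={}
After op 3: visible(a) = 24 (pending={}, committed={a=24, d=16})

Answer: 24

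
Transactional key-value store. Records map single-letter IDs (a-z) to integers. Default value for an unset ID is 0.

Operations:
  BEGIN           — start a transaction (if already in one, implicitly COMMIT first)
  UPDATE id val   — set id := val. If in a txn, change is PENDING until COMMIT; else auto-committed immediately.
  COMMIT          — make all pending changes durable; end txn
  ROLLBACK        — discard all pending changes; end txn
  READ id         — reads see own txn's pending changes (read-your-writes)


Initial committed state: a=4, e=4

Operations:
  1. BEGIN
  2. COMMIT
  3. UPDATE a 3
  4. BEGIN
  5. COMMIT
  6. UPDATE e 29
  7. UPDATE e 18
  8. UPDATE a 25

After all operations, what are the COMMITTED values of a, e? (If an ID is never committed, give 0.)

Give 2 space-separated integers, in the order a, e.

Initial committed: {a=4, e=4}
Op 1: BEGIN: in_txn=True, pending={}
Op 2: COMMIT: merged [] into committed; committed now {a=4, e=4}
Op 3: UPDATE a=3 (auto-commit; committed a=3)
Op 4: BEGIN: in_txn=True, pending={}
Op 5: COMMIT: merged [] into committed; committed now {a=3, e=4}
Op 6: UPDATE e=29 (auto-commit; committed e=29)
Op 7: UPDATE e=18 (auto-commit; committed e=18)
Op 8: UPDATE a=25 (auto-commit; committed a=25)
Final committed: {a=25, e=18}

Answer: 25 18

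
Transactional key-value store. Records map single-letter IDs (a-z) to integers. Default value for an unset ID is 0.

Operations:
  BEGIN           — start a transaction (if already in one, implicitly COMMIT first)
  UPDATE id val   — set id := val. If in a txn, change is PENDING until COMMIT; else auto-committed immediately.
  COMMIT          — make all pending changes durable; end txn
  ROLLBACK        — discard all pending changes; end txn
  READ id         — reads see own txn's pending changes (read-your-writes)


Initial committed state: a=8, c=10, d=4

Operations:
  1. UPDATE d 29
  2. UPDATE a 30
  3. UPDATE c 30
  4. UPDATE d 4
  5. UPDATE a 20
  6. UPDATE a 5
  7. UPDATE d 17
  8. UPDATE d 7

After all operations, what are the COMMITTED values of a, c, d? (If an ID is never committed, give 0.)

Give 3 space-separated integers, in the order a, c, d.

Answer: 5 30 7

Derivation:
Initial committed: {a=8, c=10, d=4}
Op 1: UPDATE d=29 (auto-commit; committed d=29)
Op 2: UPDATE a=30 (auto-commit; committed a=30)
Op 3: UPDATE c=30 (auto-commit; committed c=30)
Op 4: UPDATE d=4 (auto-commit; committed d=4)
Op 5: UPDATE a=20 (auto-commit; committed a=20)
Op 6: UPDATE a=5 (auto-commit; committed a=5)
Op 7: UPDATE d=17 (auto-commit; committed d=17)
Op 8: UPDATE d=7 (auto-commit; committed d=7)
Final committed: {a=5, c=30, d=7}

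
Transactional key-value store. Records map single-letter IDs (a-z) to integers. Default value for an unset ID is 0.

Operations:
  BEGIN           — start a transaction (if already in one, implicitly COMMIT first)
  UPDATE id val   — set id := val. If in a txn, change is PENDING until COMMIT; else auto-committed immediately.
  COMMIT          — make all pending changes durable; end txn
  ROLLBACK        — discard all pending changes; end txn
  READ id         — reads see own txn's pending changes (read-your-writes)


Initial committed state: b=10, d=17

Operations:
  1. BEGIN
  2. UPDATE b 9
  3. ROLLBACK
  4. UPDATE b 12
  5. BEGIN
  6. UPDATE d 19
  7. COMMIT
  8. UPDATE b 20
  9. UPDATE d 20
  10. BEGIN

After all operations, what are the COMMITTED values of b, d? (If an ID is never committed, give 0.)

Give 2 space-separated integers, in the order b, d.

Answer: 20 20

Derivation:
Initial committed: {b=10, d=17}
Op 1: BEGIN: in_txn=True, pending={}
Op 2: UPDATE b=9 (pending; pending now {b=9})
Op 3: ROLLBACK: discarded pending ['b']; in_txn=False
Op 4: UPDATE b=12 (auto-commit; committed b=12)
Op 5: BEGIN: in_txn=True, pending={}
Op 6: UPDATE d=19 (pending; pending now {d=19})
Op 7: COMMIT: merged ['d'] into committed; committed now {b=12, d=19}
Op 8: UPDATE b=20 (auto-commit; committed b=20)
Op 9: UPDATE d=20 (auto-commit; committed d=20)
Op 10: BEGIN: in_txn=True, pending={}
Final committed: {b=20, d=20}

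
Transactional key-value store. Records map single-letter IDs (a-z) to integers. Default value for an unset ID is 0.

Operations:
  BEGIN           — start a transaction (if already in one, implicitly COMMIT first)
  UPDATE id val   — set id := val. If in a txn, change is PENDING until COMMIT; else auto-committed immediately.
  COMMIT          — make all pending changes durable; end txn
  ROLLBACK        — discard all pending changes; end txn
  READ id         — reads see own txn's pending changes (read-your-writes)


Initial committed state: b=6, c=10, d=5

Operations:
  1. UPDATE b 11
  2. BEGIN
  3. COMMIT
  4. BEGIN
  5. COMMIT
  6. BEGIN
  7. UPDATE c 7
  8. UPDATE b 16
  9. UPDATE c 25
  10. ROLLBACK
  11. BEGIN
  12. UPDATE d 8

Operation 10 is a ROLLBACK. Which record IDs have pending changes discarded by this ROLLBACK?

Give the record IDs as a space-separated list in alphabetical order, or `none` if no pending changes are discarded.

Answer: b c

Derivation:
Initial committed: {b=6, c=10, d=5}
Op 1: UPDATE b=11 (auto-commit; committed b=11)
Op 2: BEGIN: in_txn=True, pending={}
Op 3: COMMIT: merged [] into committed; committed now {b=11, c=10, d=5}
Op 4: BEGIN: in_txn=True, pending={}
Op 5: COMMIT: merged [] into committed; committed now {b=11, c=10, d=5}
Op 6: BEGIN: in_txn=True, pending={}
Op 7: UPDATE c=7 (pending; pending now {c=7})
Op 8: UPDATE b=16 (pending; pending now {b=16, c=7})
Op 9: UPDATE c=25 (pending; pending now {b=16, c=25})
Op 10: ROLLBACK: discarded pending ['b', 'c']; in_txn=False
Op 11: BEGIN: in_txn=True, pending={}
Op 12: UPDATE d=8 (pending; pending now {d=8})
ROLLBACK at op 10 discards: ['b', 'c']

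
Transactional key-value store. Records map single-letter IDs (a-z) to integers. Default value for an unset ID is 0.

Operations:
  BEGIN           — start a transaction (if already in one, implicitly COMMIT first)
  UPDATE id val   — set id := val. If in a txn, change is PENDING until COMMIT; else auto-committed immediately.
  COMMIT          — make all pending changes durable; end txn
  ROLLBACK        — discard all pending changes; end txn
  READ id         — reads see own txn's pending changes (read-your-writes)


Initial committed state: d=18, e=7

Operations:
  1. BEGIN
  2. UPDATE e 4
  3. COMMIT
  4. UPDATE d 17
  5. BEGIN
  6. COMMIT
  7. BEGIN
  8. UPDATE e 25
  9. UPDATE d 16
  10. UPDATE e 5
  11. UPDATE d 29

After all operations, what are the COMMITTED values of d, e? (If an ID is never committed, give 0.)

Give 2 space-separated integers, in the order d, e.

Answer: 17 4

Derivation:
Initial committed: {d=18, e=7}
Op 1: BEGIN: in_txn=True, pending={}
Op 2: UPDATE e=4 (pending; pending now {e=4})
Op 3: COMMIT: merged ['e'] into committed; committed now {d=18, e=4}
Op 4: UPDATE d=17 (auto-commit; committed d=17)
Op 5: BEGIN: in_txn=True, pending={}
Op 6: COMMIT: merged [] into committed; committed now {d=17, e=4}
Op 7: BEGIN: in_txn=True, pending={}
Op 8: UPDATE e=25 (pending; pending now {e=25})
Op 9: UPDATE d=16 (pending; pending now {d=16, e=25})
Op 10: UPDATE e=5 (pending; pending now {d=16, e=5})
Op 11: UPDATE d=29 (pending; pending now {d=29, e=5})
Final committed: {d=17, e=4}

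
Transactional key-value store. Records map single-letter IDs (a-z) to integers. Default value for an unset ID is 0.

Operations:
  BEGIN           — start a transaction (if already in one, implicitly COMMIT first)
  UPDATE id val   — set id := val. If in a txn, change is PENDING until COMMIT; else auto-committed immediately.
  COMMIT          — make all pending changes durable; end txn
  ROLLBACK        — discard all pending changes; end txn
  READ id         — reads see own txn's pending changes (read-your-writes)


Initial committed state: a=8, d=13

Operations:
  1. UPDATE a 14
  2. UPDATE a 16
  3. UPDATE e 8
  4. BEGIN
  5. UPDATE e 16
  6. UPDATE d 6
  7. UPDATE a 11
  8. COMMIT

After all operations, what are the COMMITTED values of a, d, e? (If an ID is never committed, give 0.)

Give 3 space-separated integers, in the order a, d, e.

Answer: 11 6 16

Derivation:
Initial committed: {a=8, d=13}
Op 1: UPDATE a=14 (auto-commit; committed a=14)
Op 2: UPDATE a=16 (auto-commit; committed a=16)
Op 3: UPDATE e=8 (auto-commit; committed e=8)
Op 4: BEGIN: in_txn=True, pending={}
Op 5: UPDATE e=16 (pending; pending now {e=16})
Op 6: UPDATE d=6 (pending; pending now {d=6, e=16})
Op 7: UPDATE a=11 (pending; pending now {a=11, d=6, e=16})
Op 8: COMMIT: merged ['a', 'd', 'e'] into committed; committed now {a=11, d=6, e=16}
Final committed: {a=11, d=6, e=16}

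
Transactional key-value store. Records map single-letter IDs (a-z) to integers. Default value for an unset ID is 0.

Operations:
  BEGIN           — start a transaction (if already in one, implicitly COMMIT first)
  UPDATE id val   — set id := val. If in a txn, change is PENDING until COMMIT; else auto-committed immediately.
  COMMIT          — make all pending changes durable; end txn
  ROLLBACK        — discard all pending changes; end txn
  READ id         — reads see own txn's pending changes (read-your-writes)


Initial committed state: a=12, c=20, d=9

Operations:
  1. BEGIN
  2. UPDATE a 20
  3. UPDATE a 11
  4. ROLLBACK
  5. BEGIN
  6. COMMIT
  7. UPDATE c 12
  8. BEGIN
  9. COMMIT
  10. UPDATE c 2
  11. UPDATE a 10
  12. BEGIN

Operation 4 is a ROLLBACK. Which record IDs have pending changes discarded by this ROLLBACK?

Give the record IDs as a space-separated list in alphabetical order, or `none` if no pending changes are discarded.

Initial committed: {a=12, c=20, d=9}
Op 1: BEGIN: in_txn=True, pending={}
Op 2: UPDATE a=20 (pending; pending now {a=20})
Op 3: UPDATE a=11 (pending; pending now {a=11})
Op 4: ROLLBACK: discarded pending ['a']; in_txn=False
Op 5: BEGIN: in_txn=True, pending={}
Op 6: COMMIT: merged [] into committed; committed now {a=12, c=20, d=9}
Op 7: UPDATE c=12 (auto-commit; committed c=12)
Op 8: BEGIN: in_txn=True, pending={}
Op 9: COMMIT: merged [] into committed; committed now {a=12, c=12, d=9}
Op 10: UPDATE c=2 (auto-commit; committed c=2)
Op 11: UPDATE a=10 (auto-commit; committed a=10)
Op 12: BEGIN: in_txn=True, pending={}
ROLLBACK at op 4 discards: ['a']

Answer: a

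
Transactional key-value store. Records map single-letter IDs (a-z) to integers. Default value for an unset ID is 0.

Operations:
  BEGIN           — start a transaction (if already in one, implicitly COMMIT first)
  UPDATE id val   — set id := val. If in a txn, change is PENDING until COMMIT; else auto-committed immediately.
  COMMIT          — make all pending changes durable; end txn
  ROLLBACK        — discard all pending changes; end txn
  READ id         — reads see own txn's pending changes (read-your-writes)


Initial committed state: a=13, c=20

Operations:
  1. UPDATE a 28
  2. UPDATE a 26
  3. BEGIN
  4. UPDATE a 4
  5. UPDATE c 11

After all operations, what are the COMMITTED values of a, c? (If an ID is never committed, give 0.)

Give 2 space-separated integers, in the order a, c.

Initial committed: {a=13, c=20}
Op 1: UPDATE a=28 (auto-commit; committed a=28)
Op 2: UPDATE a=26 (auto-commit; committed a=26)
Op 3: BEGIN: in_txn=True, pending={}
Op 4: UPDATE a=4 (pending; pending now {a=4})
Op 5: UPDATE c=11 (pending; pending now {a=4, c=11})
Final committed: {a=26, c=20}

Answer: 26 20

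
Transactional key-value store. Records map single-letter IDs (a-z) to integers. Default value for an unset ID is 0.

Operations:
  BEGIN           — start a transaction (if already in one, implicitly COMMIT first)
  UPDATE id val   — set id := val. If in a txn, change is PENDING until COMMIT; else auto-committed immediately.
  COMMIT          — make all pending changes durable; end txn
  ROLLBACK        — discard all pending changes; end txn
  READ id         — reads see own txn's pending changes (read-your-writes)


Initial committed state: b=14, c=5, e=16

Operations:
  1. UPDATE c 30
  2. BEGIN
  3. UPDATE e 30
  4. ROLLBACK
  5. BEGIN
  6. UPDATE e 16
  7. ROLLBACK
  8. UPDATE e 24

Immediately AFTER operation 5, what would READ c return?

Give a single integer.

Initial committed: {b=14, c=5, e=16}
Op 1: UPDATE c=30 (auto-commit; committed c=30)
Op 2: BEGIN: in_txn=True, pending={}
Op 3: UPDATE e=30 (pending; pending now {e=30})
Op 4: ROLLBACK: discarded pending ['e']; in_txn=False
Op 5: BEGIN: in_txn=True, pending={}
After op 5: visible(c) = 30 (pending={}, committed={b=14, c=30, e=16})

Answer: 30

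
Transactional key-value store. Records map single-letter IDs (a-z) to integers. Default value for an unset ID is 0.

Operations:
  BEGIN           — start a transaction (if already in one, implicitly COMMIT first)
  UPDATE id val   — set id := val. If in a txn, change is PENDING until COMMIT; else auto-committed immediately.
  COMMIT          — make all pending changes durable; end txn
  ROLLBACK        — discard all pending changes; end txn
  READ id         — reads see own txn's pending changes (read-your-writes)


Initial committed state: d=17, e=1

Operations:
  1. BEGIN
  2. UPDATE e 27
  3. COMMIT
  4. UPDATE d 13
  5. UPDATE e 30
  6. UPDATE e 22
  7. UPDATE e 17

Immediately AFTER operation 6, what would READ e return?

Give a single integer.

Initial committed: {d=17, e=1}
Op 1: BEGIN: in_txn=True, pending={}
Op 2: UPDATE e=27 (pending; pending now {e=27})
Op 3: COMMIT: merged ['e'] into committed; committed now {d=17, e=27}
Op 4: UPDATE d=13 (auto-commit; committed d=13)
Op 5: UPDATE e=30 (auto-commit; committed e=30)
Op 6: UPDATE e=22 (auto-commit; committed e=22)
After op 6: visible(e) = 22 (pending={}, committed={d=13, e=22})

Answer: 22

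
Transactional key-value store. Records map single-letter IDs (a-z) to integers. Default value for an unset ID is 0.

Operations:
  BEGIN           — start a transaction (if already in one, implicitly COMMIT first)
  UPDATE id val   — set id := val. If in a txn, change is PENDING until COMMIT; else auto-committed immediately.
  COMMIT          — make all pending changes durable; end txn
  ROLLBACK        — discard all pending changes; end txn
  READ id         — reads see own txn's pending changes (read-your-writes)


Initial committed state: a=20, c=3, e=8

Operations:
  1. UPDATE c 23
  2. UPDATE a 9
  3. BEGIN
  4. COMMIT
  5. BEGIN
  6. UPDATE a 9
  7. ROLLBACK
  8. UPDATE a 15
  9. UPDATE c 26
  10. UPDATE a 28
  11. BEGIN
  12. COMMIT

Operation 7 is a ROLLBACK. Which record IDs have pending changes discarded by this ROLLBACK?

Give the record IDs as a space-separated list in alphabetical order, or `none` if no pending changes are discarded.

Answer: a

Derivation:
Initial committed: {a=20, c=3, e=8}
Op 1: UPDATE c=23 (auto-commit; committed c=23)
Op 2: UPDATE a=9 (auto-commit; committed a=9)
Op 3: BEGIN: in_txn=True, pending={}
Op 4: COMMIT: merged [] into committed; committed now {a=9, c=23, e=8}
Op 5: BEGIN: in_txn=True, pending={}
Op 6: UPDATE a=9 (pending; pending now {a=9})
Op 7: ROLLBACK: discarded pending ['a']; in_txn=False
Op 8: UPDATE a=15 (auto-commit; committed a=15)
Op 9: UPDATE c=26 (auto-commit; committed c=26)
Op 10: UPDATE a=28 (auto-commit; committed a=28)
Op 11: BEGIN: in_txn=True, pending={}
Op 12: COMMIT: merged [] into committed; committed now {a=28, c=26, e=8}
ROLLBACK at op 7 discards: ['a']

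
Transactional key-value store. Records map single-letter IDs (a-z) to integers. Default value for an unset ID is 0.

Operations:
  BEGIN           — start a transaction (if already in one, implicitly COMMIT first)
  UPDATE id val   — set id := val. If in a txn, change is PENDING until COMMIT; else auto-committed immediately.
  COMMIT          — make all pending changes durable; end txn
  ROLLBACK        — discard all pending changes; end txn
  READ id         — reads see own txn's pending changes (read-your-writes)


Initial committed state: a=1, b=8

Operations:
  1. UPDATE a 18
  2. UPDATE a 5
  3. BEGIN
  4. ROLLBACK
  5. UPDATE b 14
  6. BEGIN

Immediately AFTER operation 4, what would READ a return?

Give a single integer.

Answer: 5

Derivation:
Initial committed: {a=1, b=8}
Op 1: UPDATE a=18 (auto-commit; committed a=18)
Op 2: UPDATE a=5 (auto-commit; committed a=5)
Op 3: BEGIN: in_txn=True, pending={}
Op 4: ROLLBACK: discarded pending []; in_txn=False
After op 4: visible(a) = 5 (pending={}, committed={a=5, b=8})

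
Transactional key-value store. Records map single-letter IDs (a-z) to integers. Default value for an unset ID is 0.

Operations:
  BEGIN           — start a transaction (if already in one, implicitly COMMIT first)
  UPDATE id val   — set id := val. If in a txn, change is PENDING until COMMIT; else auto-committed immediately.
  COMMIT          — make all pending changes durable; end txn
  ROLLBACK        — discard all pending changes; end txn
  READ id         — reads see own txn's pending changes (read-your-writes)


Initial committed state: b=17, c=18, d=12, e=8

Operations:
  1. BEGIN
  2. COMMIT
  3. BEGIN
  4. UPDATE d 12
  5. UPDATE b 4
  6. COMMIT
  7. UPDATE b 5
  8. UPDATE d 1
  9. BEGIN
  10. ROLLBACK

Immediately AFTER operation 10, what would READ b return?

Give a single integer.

Initial committed: {b=17, c=18, d=12, e=8}
Op 1: BEGIN: in_txn=True, pending={}
Op 2: COMMIT: merged [] into committed; committed now {b=17, c=18, d=12, e=8}
Op 3: BEGIN: in_txn=True, pending={}
Op 4: UPDATE d=12 (pending; pending now {d=12})
Op 5: UPDATE b=4 (pending; pending now {b=4, d=12})
Op 6: COMMIT: merged ['b', 'd'] into committed; committed now {b=4, c=18, d=12, e=8}
Op 7: UPDATE b=5 (auto-commit; committed b=5)
Op 8: UPDATE d=1 (auto-commit; committed d=1)
Op 9: BEGIN: in_txn=True, pending={}
Op 10: ROLLBACK: discarded pending []; in_txn=False
After op 10: visible(b) = 5 (pending={}, committed={b=5, c=18, d=1, e=8})

Answer: 5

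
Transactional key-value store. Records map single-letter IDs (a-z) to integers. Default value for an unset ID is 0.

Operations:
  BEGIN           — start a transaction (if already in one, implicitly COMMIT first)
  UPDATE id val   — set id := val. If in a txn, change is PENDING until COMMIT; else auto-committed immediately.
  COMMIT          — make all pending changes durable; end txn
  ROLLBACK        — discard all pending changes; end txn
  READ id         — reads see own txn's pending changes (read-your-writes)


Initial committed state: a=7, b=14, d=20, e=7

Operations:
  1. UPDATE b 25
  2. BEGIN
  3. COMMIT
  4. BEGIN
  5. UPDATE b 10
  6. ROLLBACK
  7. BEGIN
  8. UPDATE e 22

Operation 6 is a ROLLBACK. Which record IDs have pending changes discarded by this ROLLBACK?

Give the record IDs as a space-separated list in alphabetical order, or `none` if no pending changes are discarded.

Answer: b

Derivation:
Initial committed: {a=7, b=14, d=20, e=7}
Op 1: UPDATE b=25 (auto-commit; committed b=25)
Op 2: BEGIN: in_txn=True, pending={}
Op 3: COMMIT: merged [] into committed; committed now {a=7, b=25, d=20, e=7}
Op 4: BEGIN: in_txn=True, pending={}
Op 5: UPDATE b=10 (pending; pending now {b=10})
Op 6: ROLLBACK: discarded pending ['b']; in_txn=False
Op 7: BEGIN: in_txn=True, pending={}
Op 8: UPDATE e=22 (pending; pending now {e=22})
ROLLBACK at op 6 discards: ['b']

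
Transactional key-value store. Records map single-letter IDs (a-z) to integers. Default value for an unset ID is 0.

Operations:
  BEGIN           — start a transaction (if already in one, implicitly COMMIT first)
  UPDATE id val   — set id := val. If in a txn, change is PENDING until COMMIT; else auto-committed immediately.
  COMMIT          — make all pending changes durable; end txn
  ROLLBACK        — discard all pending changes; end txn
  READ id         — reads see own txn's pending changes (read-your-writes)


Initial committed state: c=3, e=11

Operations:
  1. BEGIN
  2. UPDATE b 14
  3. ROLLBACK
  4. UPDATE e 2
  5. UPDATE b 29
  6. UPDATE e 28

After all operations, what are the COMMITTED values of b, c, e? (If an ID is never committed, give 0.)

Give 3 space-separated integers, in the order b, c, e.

Initial committed: {c=3, e=11}
Op 1: BEGIN: in_txn=True, pending={}
Op 2: UPDATE b=14 (pending; pending now {b=14})
Op 3: ROLLBACK: discarded pending ['b']; in_txn=False
Op 4: UPDATE e=2 (auto-commit; committed e=2)
Op 5: UPDATE b=29 (auto-commit; committed b=29)
Op 6: UPDATE e=28 (auto-commit; committed e=28)
Final committed: {b=29, c=3, e=28}

Answer: 29 3 28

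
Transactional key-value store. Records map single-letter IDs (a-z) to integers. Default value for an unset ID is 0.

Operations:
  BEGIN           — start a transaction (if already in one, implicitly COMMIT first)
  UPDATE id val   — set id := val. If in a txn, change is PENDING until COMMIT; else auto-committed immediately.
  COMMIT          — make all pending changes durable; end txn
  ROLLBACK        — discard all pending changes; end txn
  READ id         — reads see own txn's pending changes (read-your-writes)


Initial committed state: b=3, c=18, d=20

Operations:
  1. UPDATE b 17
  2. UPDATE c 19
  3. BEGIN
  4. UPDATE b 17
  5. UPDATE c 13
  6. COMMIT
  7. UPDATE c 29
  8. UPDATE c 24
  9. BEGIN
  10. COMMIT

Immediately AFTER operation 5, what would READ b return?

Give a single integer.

Answer: 17

Derivation:
Initial committed: {b=3, c=18, d=20}
Op 1: UPDATE b=17 (auto-commit; committed b=17)
Op 2: UPDATE c=19 (auto-commit; committed c=19)
Op 3: BEGIN: in_txn=True, pending={}
Op 4: UPDATE b=17 (pending; pending now {b=17})
Op 5: UPDATE c=13 (pending; pending now {b=17, c=13})
After op 5: visible(b) = 17 (pending={b=17, c=13}, committed={b=17, c=19, d=20})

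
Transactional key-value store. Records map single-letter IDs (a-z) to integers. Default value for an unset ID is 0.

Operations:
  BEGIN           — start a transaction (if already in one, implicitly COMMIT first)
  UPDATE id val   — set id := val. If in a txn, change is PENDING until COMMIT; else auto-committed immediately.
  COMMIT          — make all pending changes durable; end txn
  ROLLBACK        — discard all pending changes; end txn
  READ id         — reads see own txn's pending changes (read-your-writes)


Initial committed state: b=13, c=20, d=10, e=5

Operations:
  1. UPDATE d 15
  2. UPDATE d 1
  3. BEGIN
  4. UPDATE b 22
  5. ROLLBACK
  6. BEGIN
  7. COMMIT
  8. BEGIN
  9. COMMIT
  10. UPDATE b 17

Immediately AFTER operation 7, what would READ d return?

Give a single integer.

Initial committed: {b=13, c=20, d=10, e=5}
Op 1: UPDATE d=15 (auto-commit; committed d=15)
Op 2: UPDATE d=1 (auto-commit; committed d=1)
Op 3: BEGIN: in_txn=True, pending={}
Op 4: UPDATE b=22 (pending; pending now {b=22})
Op 5: ROLLBACK: discarded pending ['b']; in_txn=False
Op 6: BEGIN: in_txn=True, pending={}
Op 7: COMMIT: merged [] into committed; committed now {b=13, c=20, d=1, e=5}
After op 7: visible(d) = 1 (pending={}, committed={b=13, c=20, d=1, e=5})

Answer: 1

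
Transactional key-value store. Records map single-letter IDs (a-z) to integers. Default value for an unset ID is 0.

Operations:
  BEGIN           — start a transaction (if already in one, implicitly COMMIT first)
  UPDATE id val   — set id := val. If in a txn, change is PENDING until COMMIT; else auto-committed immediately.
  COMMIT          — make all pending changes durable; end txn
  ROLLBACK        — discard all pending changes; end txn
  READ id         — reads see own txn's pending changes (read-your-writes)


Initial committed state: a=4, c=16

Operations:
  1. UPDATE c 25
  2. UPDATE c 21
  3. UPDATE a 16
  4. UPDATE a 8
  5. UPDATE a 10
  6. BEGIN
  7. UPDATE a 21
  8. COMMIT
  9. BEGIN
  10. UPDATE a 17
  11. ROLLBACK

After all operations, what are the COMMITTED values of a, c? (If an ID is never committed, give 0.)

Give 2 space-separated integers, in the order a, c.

Initial committed: {a=4, c=16}
Op 1: UPDATE c=25 (auto-commit; committed c=25)
Op 2: UPDATE c=21 (auto-commit; committed c=21)
Op 3: UPDATE a=16 (auto-commit; committed a=16)
Op 4: UPDATE a=8 (auto-commit; committed a=8)
Op 5: UPDATE a=10 (auto-commit; committed a=10)
Op 6: BEGIN: in_txn=True, pending={}
Op 7: UPDATE a=21 (pending; pending now {a=21})
Op 8: COMMIT: merged ['a'] into committed; committed now {a=21, c=21}
Op 9: BEGIN: in_txn=True, pending={}
Op 10: UPDATE a=17 (pending; pending now {a=17})
Op 11: ROLLBACK: discarded pending ['a']; in_txn=False
Final committed: {a=21, c=21}

Answer: 21 21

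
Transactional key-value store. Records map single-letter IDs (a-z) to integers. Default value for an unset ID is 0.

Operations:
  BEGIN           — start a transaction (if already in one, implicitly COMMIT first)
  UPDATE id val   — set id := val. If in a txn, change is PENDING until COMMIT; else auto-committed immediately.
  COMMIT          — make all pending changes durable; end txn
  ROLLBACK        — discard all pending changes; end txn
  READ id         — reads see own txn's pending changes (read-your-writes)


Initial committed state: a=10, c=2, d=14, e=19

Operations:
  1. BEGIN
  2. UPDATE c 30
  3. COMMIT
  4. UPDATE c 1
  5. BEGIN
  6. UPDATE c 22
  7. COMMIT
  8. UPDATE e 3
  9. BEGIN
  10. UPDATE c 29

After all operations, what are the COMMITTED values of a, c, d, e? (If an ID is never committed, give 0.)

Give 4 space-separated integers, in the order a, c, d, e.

Answer: 10 22 14 3

Derivation:
Initial committed: {a=10, c=2, d=14, e=19}
Op 1: BEGIN: in_txn=True, pending={}
Op 2: UPDATE c=30 (pending; pending now {c=30})
Op 3: COMMIT: merged ['c'] into committed; committed now {a=10, c=30, d=14, e=19}
Op 4: UPDATE c=1 (auto-commit; committed c=1)
Op 5: BEGIN: in_txn=True, pending={}
Op 6: UPDATE c=22 (pending; pending now {c=22})
Op 7: COMMIT: merged ['c'] into committed; committed now {a=10, c=22, d=14, e=19}
Op 8: UPDATE e=3 (auto-commit; committed e=3)
Op 9: BEGIN: in_txn=True, pending={}
Op 10: UPDATE c=29 (pending; pending now {c=29})
Final committed: {a=10, c=22, d=14, e=3}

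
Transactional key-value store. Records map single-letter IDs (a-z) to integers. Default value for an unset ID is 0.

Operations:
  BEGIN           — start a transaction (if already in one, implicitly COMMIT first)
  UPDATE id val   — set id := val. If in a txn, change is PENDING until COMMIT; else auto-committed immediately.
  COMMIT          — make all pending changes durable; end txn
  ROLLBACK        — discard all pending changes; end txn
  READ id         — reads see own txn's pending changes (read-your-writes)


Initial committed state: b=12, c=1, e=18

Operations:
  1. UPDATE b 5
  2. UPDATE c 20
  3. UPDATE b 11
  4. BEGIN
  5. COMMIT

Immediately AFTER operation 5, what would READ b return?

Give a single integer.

Initial committed: {b=12, c=1, e=18}
Op 1: UPDATE b=5 (auto-commit; committed b=5)
Op 2: UPDATE c=20 (auto-commit; committed c=20)
Op 3: UPDATE b=11 (auto-commit; committed b=11)
Op 4: BEGIN: in_txn=True, pending={}
Op 5: COMMIT: merged [] into committed; committed now {b=11, c=20, e=18}
After op 5: visible(b) = 11 (pending={}, committed={b=11, c=20, e=18})

Answer: 11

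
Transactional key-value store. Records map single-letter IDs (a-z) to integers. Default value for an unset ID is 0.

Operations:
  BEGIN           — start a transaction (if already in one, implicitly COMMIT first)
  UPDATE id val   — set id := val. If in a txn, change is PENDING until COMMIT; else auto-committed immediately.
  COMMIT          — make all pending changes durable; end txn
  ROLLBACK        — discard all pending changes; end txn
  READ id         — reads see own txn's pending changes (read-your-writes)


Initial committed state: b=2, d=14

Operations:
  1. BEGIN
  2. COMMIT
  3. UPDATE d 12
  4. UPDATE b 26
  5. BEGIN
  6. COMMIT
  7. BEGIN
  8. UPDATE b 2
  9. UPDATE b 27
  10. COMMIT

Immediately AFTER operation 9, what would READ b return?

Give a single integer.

Answer: 27

Derivation:
Initial committed: {b=2, d=14}
Op 1: BEGIN: in_txn=True, pending={}
Op 2: COMMIT: merged [] into committed; committed now {b=2, d=14}
Op 3: UPDATE d=12 (auto-commit; committed d=12)
Op 4: UPDATE b=26 (auto-commit; committed b=26)
Op 5: BEGIN: in_txn=True, pending={}
Op 6: COMMIT: merged [] into committed; committed now {b=26, d=12}
Op 7: BEGIN: in_txn=True, pending={}
Op 8: UPDATE b=2 (pending; pending now {b=2})
Op 9: UPDATE b=27 (pending; pending now {b=27})
After op 9: visible(b) = 27 (pending={b=27}, committed={b=26, d=12})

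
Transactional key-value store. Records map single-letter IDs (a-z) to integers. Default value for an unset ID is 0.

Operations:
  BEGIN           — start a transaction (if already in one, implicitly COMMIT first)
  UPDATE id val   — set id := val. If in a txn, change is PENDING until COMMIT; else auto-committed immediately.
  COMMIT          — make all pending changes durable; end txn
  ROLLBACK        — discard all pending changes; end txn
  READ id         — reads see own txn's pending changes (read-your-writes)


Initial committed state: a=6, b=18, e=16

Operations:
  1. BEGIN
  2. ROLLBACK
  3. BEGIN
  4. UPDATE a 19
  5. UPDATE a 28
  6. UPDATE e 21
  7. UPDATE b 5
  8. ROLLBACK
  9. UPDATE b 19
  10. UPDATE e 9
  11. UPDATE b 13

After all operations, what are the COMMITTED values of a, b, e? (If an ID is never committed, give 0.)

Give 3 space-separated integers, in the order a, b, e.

Initial committed: {a=6, b=18, e=16}
Op 1: BEGIN: in_txn=True, pending={}
Op 2: ROLLBACK: discarded pending []; in_txn=False
Op 3: BEGIN: in_txn=True, pending={}
Op 4: UPDATE a=19 (pending; pending now {a=19})
Op 5: UPDATE a=28 (pending; pending now {a=28})
Op 6: UPDATE e=21 (pending; pending now {a=28, e=21})
Op 7: UPDATE b=5 (pending; pending now {a=28, b=5, e=21})
Op 8: ROLLBACK: discarded pending ['a', 'b', 'e']; in_txn=False
Op 9: UPDATE b=19 (auto-commit; committed b=19)
Op 10: UPDATE e=9 (auto-commit; committed e=9)
Op 11: UPDATE b=13 (auto-commit; committed b=13)
Final committed: {a=6, b=13, e=9}

Answer: 6 13 9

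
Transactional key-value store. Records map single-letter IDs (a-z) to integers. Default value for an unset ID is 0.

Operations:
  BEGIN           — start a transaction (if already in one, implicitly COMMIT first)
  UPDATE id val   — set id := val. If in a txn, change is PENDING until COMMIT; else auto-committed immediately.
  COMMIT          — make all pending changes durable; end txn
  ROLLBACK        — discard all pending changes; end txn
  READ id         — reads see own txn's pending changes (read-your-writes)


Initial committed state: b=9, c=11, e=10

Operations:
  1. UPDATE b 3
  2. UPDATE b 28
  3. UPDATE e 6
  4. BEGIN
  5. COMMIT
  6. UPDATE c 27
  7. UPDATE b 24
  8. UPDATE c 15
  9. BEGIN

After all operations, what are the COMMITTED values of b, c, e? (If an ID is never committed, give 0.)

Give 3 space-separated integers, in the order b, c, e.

Answer: 24 15 6

Derivation:
Initial committed: {b=9, c=11, e=10}
Op 1: UPDATE b=3 (auto-commit; committed b=3)
Op 2: UPDATE b=28 (auto-commit; committed b=28)
Op 3: UPDATE e=6 (auto-commit; committed e=6)
Op 4: BEGIN: in_txn=True, pending={}
Op 5: COMMIT: merged [] into committed; committed now {b=28, c=11, e=6}
Op 6: UPDATE c=27 (auto-commit; committed c=27)
Op 7: UPDATE b=24 (auto-commit; committed b=24)
Op 8: UPDATE c=15 (auto-commit; committed c=15)
Op 9: BEGIN: in_txn=True, pending={}
Final committed: {b=24, c=15, e=6}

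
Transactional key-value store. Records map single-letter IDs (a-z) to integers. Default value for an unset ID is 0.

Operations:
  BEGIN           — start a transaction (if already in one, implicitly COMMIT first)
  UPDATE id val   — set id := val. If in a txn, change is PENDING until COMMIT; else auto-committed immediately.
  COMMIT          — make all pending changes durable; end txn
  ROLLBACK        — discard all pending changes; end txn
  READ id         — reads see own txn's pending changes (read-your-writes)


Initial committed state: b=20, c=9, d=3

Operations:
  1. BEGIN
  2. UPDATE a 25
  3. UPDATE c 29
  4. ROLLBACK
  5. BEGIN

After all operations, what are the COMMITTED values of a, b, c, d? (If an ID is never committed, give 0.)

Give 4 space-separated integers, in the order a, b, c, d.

Answer: 0 20 9 3

Derivation:
Initial committed: {b=20, c=9, d=3}
Op 1: BEGIN: in_txn=True, pending={}
Op 2: UPDATE a=25 (pending; pending now {a=25})
Op 3: UPDATE c=29 (pending; pending now {a=25, c=29})
Op 4: ROLLBACK: discarded pending ['a', 'c']; in_txn=False
Op 5: BEGIN: in_txn=True, pending={}
Final committed: {b=20, c=9, d=3}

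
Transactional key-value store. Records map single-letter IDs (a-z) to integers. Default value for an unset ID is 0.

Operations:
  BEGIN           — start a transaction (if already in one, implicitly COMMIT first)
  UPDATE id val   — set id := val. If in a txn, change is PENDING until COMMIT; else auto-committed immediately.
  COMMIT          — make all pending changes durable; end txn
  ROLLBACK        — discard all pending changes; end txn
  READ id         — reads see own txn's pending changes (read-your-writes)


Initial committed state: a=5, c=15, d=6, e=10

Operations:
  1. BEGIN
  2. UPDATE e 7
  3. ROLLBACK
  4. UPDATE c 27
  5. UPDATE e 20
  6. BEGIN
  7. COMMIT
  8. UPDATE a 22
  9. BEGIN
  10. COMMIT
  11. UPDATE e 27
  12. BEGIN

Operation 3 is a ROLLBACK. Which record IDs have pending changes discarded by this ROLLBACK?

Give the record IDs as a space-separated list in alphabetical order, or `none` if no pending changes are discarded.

Answer: e

Derivation:
Initial committed: {a=5, c=15, d=6, e=10}
Op 1: BEGIN: in_txn=True, pending={}
Op 2: UPDATE e=7 (pending; pending now {e=7})
Op 3: ROLLBACK: discarded pending ['e']; in_txn=False
Op 4: UPDATE c=27 (auto-commit; committed c=27)
Op 5: UPDATE e=20 (auto-commit; committed e=20)
Op 6: BEGIN: in_txn=True, pending={}
Op 7: COMMIT: merged [] into committed; committed now {a=5, c=27, d=6, e=20}
Op 8: UPDATE a=22 (auto-commit; committed a=22)
Op 9: BEGIN: in_txn=True, pending={}
Op 10: COMMIT: merged [] into committed; committed now {a=22, c=27, d=6, e=20}
Op 11: UPDATE e=27 (auto-commit; committed e=27)
Op 12: BEGIN: in_txn=True, pending={}
ROLLBACK at op 3 discards: ['e']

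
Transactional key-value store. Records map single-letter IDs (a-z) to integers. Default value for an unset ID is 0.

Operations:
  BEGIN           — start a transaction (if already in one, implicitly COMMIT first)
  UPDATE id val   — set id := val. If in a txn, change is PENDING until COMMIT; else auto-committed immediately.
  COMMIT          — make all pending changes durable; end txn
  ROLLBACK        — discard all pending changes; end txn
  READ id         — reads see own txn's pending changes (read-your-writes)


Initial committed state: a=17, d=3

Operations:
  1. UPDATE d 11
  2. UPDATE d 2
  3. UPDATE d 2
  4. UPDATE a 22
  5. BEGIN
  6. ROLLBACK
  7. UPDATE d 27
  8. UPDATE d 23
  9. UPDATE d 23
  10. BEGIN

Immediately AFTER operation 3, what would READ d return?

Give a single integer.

Answer: 2

Derivation:
Initial committed: {a=17, d=3}
Op 1: UPDATE d=11 (auto-commit; committed d=11)
Op 2: UPDATE d=2 (auto-commit; committed d=2)
Op 3: UPDATE d=2 (auto-commit; committed d=2)
After op 3: visible(d) = 2 (pending={}, committed={a=17, d=2})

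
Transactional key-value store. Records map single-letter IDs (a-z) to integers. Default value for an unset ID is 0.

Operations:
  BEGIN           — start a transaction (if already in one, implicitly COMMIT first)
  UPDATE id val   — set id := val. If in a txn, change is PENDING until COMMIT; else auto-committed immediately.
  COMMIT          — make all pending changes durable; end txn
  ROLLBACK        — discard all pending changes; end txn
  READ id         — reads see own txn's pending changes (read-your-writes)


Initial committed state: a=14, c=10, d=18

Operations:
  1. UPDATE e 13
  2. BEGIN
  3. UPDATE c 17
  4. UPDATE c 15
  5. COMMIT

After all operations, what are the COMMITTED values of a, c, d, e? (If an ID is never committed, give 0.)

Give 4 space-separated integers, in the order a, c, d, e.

Initial committed: {a=14, c=10, d=18}
Op 1: UPDATE e=13 (auto-commit; committed e=13)
Op 2: BEGIN: in_txn=True, pending={}
Op 3: UPDATE c=17 (pending; pending now {c=17})
Op 4: UPDATE c=15 (pending; pending now {c=15})
Op 5: COMMIT: merged ['c'] into committed; committed now {a=14, c=15, d=18, e=13}
Final committed: {a=14, c=15, d=18, e=13}

Answer: 14 15 18 13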